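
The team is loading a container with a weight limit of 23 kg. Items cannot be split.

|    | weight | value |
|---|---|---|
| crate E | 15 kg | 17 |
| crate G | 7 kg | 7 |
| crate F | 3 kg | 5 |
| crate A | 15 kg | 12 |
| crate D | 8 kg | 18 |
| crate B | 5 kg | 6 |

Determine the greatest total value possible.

Take crate G, crate F, crate D, and crate B: weight 7 + 3 + 8 + 5 = 23 ≤ 23, value 7 + 5 + 18 + 6 = 36.
No other feasible combination does better.

36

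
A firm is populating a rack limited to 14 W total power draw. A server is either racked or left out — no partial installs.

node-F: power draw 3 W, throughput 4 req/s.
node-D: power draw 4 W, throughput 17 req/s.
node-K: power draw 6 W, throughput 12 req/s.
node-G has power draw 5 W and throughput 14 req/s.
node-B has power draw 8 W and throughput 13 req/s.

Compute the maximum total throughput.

35

Allowing fractional choices, the relaxed optimum would be about 41.0, but servers are indivisible.
node-D + node-G: power draw 4 + 5 = 9 ≤ 14, throughput 17 + 14 = 31.
node-F + node-D + node-K: power draw 3 + 4 + 6 = 13 ≤ 14, throughput 4 + 17 + 12 = 33.
node-F + node-D + node-G: power draw 3 + 4 + 5 = 12 ≤ 14, throughput 4 + 17 + 14 = 35.
Best is node-F, node-D, and node-G with total throughput 35.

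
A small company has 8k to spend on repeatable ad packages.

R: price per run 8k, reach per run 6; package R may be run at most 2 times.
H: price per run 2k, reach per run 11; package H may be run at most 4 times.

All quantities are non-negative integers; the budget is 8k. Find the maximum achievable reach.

This is a bounded integer knapsack.
3×H: price 6 ≤ 8, reach 3·11 = 33.
4×H: price 8 ≤ 8, reach 4·11 = 44.
Best is 44.

44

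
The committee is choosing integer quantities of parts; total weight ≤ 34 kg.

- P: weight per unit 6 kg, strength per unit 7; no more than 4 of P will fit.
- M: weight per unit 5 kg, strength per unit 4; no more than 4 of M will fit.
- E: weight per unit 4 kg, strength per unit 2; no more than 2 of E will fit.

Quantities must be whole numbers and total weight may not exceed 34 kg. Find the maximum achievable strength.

36

This is a bounded integer knapsack.
Take 4×P and 2×M: weight 34 ≤ 34, strength 4·7 + 2·4 = 36.
P has the best ratio (7/6) and is taken to its limit of 4; remaining capacity is filled optimally with the others.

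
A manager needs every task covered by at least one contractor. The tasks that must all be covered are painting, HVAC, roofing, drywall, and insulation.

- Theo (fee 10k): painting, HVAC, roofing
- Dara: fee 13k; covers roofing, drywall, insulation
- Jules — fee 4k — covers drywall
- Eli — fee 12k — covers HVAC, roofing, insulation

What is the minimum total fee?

23

This is an integer covering problem.
The greedy cost-per-new-task heuristic would pick Theo, Jules, and Eli for 26, but a cheaper cover exists.
Choose Theo and Dara: together they cover painting, HVAC, roofing, drywall, insulation — every task.
Total fee: 10 + 13 = 23.
No cover costs less than 23.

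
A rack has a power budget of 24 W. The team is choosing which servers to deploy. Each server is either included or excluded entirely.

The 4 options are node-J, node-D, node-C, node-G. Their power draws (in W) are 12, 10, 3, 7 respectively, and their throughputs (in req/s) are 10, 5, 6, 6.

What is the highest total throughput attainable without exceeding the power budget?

22

node-J + node-C: power draw 12 + 3 = 15 ≤ 24, throughput 10 + 6 = 16.
node-D + node-C + node-G: power draw 10 + 3 + 7 = 20 ≤ 24, throughput 5 + 6 + 6 = 17.
node-J + node-C + node-G: power draw 12 + 3 + 7 = 22 ≤ 24, throughput 10 + 6 + 6 = 22.
Best is node-J, node-C, and node-G with total throughput 22.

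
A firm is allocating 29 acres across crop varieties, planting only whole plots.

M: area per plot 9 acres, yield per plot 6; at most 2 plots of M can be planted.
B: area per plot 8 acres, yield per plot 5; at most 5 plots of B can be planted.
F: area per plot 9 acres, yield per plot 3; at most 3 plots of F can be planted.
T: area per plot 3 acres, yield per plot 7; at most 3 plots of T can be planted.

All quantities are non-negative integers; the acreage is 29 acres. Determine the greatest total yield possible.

T has the best ratio (7/3); taking only T gives at most 3×7 = 21 (stopped by the supply cap of 3).
Mixing does better — 2×M and 3×T: area 27 ≤ 29, yield 2·6 + 3·7 = 33.

33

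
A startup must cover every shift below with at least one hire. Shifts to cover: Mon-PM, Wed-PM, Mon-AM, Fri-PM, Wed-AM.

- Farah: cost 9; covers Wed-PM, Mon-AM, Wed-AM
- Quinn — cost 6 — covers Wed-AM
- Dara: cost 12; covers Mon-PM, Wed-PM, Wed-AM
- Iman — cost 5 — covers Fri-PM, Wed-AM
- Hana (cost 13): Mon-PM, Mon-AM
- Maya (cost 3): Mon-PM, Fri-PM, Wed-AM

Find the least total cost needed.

12

Choose Farah and Maya: together they cover Mon-PM, Wed-PM, Mon-AM, Fri-PM, Wed-AM — every shift.
Total cost: 9 + 3 = 12.
No cover costs less than 12.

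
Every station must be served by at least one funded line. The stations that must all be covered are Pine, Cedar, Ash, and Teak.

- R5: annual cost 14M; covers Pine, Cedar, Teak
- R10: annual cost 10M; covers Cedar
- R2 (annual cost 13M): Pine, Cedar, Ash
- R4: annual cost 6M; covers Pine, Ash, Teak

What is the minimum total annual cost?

16

Choose R10 and R4: together they cover Pine, Cedar, Ash, Teak — every station.
Total annual cost: 10 + 6 = 16.
No cover costs less than 16.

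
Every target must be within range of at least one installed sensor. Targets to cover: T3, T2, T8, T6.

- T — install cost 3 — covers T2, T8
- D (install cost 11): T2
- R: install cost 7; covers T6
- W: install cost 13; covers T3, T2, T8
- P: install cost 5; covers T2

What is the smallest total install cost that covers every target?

This is an integer covering problem.
Choose R and W: together they cover T3, T2, T8, T6 — every target.
Total install cost: 7 + 13 = 20.

20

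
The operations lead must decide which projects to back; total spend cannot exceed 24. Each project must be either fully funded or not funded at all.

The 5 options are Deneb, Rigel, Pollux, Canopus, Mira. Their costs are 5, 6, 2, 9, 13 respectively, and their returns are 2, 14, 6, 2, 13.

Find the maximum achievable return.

This is a 0-1 knapsack instance.
Allowing fractional choices, the relaxed optimum would be about 34.2, but projects are indivisible.
Deneb + Rigel + Mira: cost 5 + 6 + 13 = 24 ≤ 24, return 2 + 14 + 13 = 29.
Rigel + Pollux + Mira: cost 6 + 2 + 13 = 21 ≤ 24, return 14 + 6 + 13 = 33.
Rigel + Mira: cost 6 + 13 = 19 ≤ 24, return 14 + 13 = 27.
Best is Rigel, Pollux, and Mira with total return 33.

33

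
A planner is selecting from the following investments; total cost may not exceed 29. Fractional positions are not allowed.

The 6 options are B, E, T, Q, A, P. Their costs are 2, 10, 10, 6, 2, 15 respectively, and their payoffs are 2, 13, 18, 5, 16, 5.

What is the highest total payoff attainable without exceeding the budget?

52

Allowing fractional choices, the relaxed optimum would be about 53.2, but investments are indivisible.
B + E + T + A: cost 2 + 10 + 10 + 2 = 24 ≤ 29, payoff 2 + 13 + 18 + 16 = 49.
E + T + Q + A: cost 10 + 10 + 6 + 2 = 28 ≤ 29, payoff 13 + 18 + 5 + 16 = 52.
Best is E, T, Q, and A with total payoff 52.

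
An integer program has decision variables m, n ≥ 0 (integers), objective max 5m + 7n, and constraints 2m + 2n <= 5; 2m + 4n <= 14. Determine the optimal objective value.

14

(m,n)=(0,2) is feasible, giving 14.
(m,n)=(1,1) is feasible, giving 12.
(m,n)=(0,1) is feasible, giving 7.
The best lattice point is (0,2), giving 14.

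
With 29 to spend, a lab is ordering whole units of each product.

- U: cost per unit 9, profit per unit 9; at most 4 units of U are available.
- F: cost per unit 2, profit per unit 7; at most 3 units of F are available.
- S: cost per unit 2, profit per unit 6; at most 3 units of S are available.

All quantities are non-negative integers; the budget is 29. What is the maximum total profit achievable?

This is a bounded integer knapsack.
F has the best ratio (7/2); taking only F gives at most 3×7 = 21 (stopped by the supply cap of 3).
Mixing does better — 2×U, 3×F, and 2×S: cost 28 ≤ 29, profit 2·9 + 3·7 + 2·6 = 51.

51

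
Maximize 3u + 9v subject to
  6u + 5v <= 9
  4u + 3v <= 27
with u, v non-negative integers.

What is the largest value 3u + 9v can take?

9

(u,v)=(0,1): 6·0+5·1=5≤9, 4·0+3·1=3≤27, objective 9.
(u,v)=(1,0): 6·1+5·0=6≤9, 4·1+3·0=4≤27, objective 3.
(u,v)=(0,0): 6·0+5·0=0≤9, 4·0+3·0=0≤27, objective 0.
The best lattice point is (0,1), giving 9.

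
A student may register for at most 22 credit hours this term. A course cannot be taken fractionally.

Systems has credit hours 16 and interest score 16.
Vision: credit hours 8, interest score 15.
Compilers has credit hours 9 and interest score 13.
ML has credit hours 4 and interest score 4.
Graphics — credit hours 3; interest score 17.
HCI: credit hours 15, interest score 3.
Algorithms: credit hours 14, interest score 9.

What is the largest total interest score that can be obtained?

45

Treat it as a binary knapsack problem.
Allowing fractional choices, the relaxed optimum would be about 47.0, but courses are indivisible.
Vision + ML + Graphics: credit hours 8 + 4 + 3 = 15 ≤ 22, interest score 15 + 4 + 17 = 36.
Vision + Compilers + Graphics: credit hours 8 + 9 + 3 = 20 ≤ 22, interest score 15 + 13 + 17 = 45.
Best is Vision, Compilers, and Graphics with total interest score 45.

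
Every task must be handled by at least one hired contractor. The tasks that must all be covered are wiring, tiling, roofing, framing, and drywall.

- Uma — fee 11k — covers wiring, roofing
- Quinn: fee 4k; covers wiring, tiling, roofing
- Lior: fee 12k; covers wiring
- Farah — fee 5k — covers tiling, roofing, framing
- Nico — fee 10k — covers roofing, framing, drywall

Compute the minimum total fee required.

This is an integer covering problem.
Choose Quinn and Nico: together they cover wiring, tiling, roofing, framing, drywall — every task.
Total fee: 4 + 10 = 14.

14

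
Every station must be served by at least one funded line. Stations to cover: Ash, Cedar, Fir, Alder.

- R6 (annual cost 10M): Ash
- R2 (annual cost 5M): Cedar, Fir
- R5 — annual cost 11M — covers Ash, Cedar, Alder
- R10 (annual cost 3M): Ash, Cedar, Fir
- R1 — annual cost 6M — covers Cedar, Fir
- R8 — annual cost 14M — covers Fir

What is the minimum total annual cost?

Choose R5 and R10: together they cover Ash, Cedar, Fir, Alder — every station.
Total annual cost: 11 + 3 = 14.
No cover costs less than 14.

14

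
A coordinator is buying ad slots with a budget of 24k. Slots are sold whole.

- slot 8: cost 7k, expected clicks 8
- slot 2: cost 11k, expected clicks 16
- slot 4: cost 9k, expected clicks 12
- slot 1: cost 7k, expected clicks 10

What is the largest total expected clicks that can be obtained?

30

Allowing fractional choices, the relaxed optimum would be about 34.0, but ad slots are indivisible.
slot 2 + slot 1: cost 11 + 7 = 18 ≤ 24, expected clicks 16 + 10 = 26.
slot 8 + slot 4 + slot 1: cost 7 + 9 + 7 = 23 ≤ 24, expected clicks 8 + 12 + 10 = 30.
slot 2 + slot 4: cost 11 + 9 = 20 ≤ 24, expected clicks 16 + 12 = 28.
Best is slot 8, slot 4, and slot 1 with total expected clicks 30.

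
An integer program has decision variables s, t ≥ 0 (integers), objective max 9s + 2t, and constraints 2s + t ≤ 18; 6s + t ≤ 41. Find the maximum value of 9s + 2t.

The continuous relaxation peaks at (5.75, 6.5) with value 64.75; rounding to a feasible lattice point costs some objective.
(s,t)=(6,5): 2·6+1·5=17≤18, 6·6+1·5=41≤41, objective 64.
(s,t)=(6,4): 2·6+1·4=16≤18, 6·6+1·4=40≤41, objective 62.
(s,t)=(5,7): 2·5+1·7=17≤18, 6·5+1·7=37≤41, objective 59.
The best lattice point is (6,5), giving 64.

64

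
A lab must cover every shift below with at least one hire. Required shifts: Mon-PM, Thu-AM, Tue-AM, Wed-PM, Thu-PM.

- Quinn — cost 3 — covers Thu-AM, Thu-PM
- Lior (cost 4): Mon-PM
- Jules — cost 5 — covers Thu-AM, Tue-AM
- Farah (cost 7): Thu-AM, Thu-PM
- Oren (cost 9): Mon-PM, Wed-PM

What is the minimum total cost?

17

This is an integer covering problem.
The greedy cost-per-new-shift heuristic would pick Quinn, Lior, Jules, and Oren for 21, but a cheaper cover exists.
Choose Quinn, Jules, and Oren: together they cover Mon-PM, Thu-AM, Tue-AM, Wed-PM, Thu-PM — every shift.
Total cost: 3 + 5 + 9 = 17.
No cover costs less than 17.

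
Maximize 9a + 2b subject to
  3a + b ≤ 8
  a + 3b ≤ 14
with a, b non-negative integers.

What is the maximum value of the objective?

(a,b)=(2,2): 3·2+1·2=8≤8, 1·2+3·2=8≤14, objective 22.
(a,b)=(2,1): 3·2+1·1=7≤8, 1·2+3·1=5≤14, objective 20.
(a,b)=(2,0): 3·2+1·0=6≤8, 1·2+3·0=2≤14, objective 18.
Maximum is 22 at (a,b)=(2,2).

22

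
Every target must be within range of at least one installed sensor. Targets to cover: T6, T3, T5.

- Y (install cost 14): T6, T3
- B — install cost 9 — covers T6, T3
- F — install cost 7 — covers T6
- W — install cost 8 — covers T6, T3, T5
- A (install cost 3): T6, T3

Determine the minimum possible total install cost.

The greedy cost-per-new-target heuristic would pick A and W for 11, but a cheaper cover exists.
W alone covers T6, T3, T5 — every target.
Total install cost: 8.
No cover costs less than 8.

8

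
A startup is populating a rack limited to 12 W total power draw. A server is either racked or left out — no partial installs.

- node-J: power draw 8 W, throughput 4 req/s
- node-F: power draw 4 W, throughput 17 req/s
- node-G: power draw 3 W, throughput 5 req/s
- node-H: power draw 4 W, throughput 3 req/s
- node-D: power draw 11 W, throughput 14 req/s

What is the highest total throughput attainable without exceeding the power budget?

25

node-J + node-F: power draw 8 + 4 = 12 ≤ 12, throughput 4 + 17 = 21.
node-F + node-G: power draw 4 + 3 = 7 ≤ 12, throughput 17 + 5 = 22.
node-F + node-G + node-H: power draw 4 + 3 + 4 = 11 ≤ 12, throughput 17 + 5 + 3 = 25.
Best is node-F, node-G, and node-H with total throughput 25.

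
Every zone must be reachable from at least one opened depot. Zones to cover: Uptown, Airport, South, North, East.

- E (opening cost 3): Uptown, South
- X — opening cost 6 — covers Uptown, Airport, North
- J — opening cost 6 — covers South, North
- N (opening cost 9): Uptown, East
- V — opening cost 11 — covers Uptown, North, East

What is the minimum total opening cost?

18

Choose E, X, and N: together they cover Uptown, Airport, South, North, East — every zone.
Total opening cost: 3 + 6 + 9 = 18.
No cover costs less than 18.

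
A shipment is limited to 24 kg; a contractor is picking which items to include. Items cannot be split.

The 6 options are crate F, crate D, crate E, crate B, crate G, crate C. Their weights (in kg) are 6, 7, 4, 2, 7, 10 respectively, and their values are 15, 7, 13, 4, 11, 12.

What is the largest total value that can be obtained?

46

crate F + crate D + crate E + crate G: weight 6 + 7 + 4 + 7 = 24 ≤ 24, value 15 + 7 + 13 + 11 = 46.
crate F + crate E + crate B + crate C: weight 6 + 4 + 2 + 10 = 22 ≤ 24, value 15 + 13 + 4 + 12 = 44.
Best is crate F, crate D, crate E, and crate G with total value 46.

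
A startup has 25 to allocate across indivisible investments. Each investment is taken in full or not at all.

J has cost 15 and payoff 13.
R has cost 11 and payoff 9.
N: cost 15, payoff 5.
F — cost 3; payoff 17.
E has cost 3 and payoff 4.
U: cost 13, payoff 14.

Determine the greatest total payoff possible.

35

F + E + U: cost 3 + 3 + 13 = 19 ≤ 25, payoff 17 + 4 + 14 = 35.
F + U: cost 3 + 13 = 16 ≤ 25, payoff 17 + 14 = 31.
J + F + E: cost 15 + 3 + 3 = 21 ≤ 25, payoff 13 + 17 + 4 = 34.
Best is F, E, and U with total payoff 35.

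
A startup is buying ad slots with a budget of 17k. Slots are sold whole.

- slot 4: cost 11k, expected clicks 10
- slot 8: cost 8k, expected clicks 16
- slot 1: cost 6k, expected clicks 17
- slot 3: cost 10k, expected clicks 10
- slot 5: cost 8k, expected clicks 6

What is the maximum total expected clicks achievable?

This is a 0-1 knapsack instance.
Take slot 8 and slot 1: cost 8 + 6 = 14 ≤ 17, expected clicks 16 + 17 = 33.
No other feasible combination does better.

33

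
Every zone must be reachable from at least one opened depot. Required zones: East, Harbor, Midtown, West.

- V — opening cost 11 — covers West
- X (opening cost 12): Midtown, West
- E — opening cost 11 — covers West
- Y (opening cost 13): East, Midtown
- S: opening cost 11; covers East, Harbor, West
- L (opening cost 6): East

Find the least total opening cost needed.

23

This is an integer covering problem.
Choose X and S: together they cover East, Harbor, Midtown, West — every zone.
Total opening cost: 12 + 11 = 23.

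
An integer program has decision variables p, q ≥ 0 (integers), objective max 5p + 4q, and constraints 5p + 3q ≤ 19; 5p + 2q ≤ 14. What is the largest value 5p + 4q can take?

The continuous relaxation peaks at (0, 6.33) with value 25.33; rounding to a feasible lattice point costs some objective.
(p,q)=(0,6): 5·0+3·6=18≤19, 5·0+2·6=12≤14, objective 24.
(p,q)=(0,5): 5·0+3·5=15≤19, 5·0+2·5=10≤14, objective 20.
The best lattice point is (0,6), giving 24.

24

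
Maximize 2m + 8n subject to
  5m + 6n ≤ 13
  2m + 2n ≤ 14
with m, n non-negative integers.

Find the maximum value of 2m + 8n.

The continuous relaxation peaks at (0, 2.17) with value 17.33; rounding to a feasible lattice point costs some objective.
(m,n)=(0,2): 5·0+6·2=12≤13, 2·0+2·2=4≤14, objective 16.
(m,n)=(1,1): 5·1+6·1=11≤13, 2·1+2·1=4≤14, objective 10.
(m,n)=(0,1): 5·0+6·1=6≤13, 2·0+2·1=2≤14, objective 8.
No feasible integer point exceeds 16.

16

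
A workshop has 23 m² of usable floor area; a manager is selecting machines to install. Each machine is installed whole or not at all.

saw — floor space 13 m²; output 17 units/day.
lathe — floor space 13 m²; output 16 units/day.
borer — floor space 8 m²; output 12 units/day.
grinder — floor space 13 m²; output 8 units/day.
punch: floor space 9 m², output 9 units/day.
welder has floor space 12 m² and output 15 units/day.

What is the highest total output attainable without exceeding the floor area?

Allowing fractional choices, the relaxed optimum would be about 31.5, but machines are indivisible.
lathe + borer: floor space 13 + 8 = 21 ≤ 23, output 16 + 12 = 28.
borer + welder: floor space 8 + 12 = 20 ≤ 23, output 12 + 15 = 27.
saw + borer: floor space 13 + 8 = 21 ≤ 23, output 17 + 12 = 29.
Best is saw and borer with total output 29.

29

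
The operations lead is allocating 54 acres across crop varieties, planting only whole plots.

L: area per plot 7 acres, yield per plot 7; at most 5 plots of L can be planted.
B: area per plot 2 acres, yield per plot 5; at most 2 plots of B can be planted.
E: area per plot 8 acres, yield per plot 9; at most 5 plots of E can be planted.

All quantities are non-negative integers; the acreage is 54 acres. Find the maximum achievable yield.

B has the best ratio (5/2); taking only B gives at most 2×5 = 10 (stopped by the supply cap of 2).
Mixing does better — 1×L, 2×B, and 5×E: area 51 ≤ 54, yield 1·7 + 2·5 + 5·9 = 62.

62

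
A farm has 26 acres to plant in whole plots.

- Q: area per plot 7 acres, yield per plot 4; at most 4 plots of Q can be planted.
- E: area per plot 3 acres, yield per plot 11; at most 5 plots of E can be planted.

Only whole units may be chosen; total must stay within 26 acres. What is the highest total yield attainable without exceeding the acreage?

This is a bounded integer knapsack.
E has the best ratio (11/3); taking only E gives at most 5×11 = 55 (stopped by the supply cap of 5).
Mixing does better — 1×Q and 5×E: area 22 ≤ 26, yield 1·4 + 5·11 = 59.

59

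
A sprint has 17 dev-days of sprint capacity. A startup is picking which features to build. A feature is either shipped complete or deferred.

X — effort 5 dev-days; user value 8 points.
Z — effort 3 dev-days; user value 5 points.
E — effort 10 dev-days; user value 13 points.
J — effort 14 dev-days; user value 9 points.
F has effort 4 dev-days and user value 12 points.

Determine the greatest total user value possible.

30

Z + E + F: effort 3 + 10 + 4 = 17 ≤ 17, user value 5 + 13 + 12 = 30.
X + Z + F: effort 5 + 3 + 4 = 12 ≤ 17, user value 8 + 5 + 12 = 25.
E + F: effort 10 + 4 = 14 ≤ 17, user value 13 + 12 = 25.
Best is Z, E, and F with total user value 30.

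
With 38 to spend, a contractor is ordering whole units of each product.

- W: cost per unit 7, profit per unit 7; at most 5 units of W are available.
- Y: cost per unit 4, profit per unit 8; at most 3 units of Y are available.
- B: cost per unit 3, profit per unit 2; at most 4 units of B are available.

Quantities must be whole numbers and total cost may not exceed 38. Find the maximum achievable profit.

2×W, 3×Y, and 4×B: cost 38 ≤ 38, profit 2·7 + 3·8 + 4·2 = 46.
3×W, 3×Y, and 1×B: cost 36 ≤ 38, profit 3·7 + 3·8 + 1·2 = 47.
Best is 47.

47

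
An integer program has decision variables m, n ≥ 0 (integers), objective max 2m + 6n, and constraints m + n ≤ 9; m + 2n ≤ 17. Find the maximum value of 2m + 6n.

50

The continuous relaxation peaks at (0, 8.5) with value 51.00; rounding to a feasible lattice point costs some objective.
(m,n)=(1,8): 1·1+1·8=9≤9, 1·1+2·8=17≤17, objective 50.
(m,n)=(0,8): 1·0+1·8=8≤9, 1·0+2·8=16≤17, objective 48.
Maximum is 50 at (m,n)=(1,8).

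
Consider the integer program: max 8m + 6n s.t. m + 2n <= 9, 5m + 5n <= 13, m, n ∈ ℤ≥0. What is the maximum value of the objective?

16

(m,n)=(2,0): 1·2+2·0=2≤9, 5·2+5·0=10≤13, objective 16.
(m,n)=(1,1): 1·1+2·1=3≤9, 5·1+5·1=10≤13, objective 14.
(m,n)=(1,0): 1·1+2·0=1≤9, 5·1+5·0=5≤13, objective 8.
No feasible integer point exceeds 16.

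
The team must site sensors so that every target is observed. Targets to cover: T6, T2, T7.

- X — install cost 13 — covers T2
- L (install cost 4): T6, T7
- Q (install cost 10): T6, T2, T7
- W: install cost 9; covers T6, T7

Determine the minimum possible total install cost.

10

This is a weighted set-cover instance.
Q alone covers T6, T2, T7 — every target.
Total install cost: 10.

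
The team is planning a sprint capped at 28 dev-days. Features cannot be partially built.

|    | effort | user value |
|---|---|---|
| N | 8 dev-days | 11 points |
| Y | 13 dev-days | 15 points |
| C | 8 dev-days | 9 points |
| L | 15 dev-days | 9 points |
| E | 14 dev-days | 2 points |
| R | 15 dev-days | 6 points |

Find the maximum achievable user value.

N + Y: effort 8 + 13 = 21 ≤ 28, user value 11 + 15 = 26.
Y + L: effort 13 + 15 = 28 ≤ 28, user value 15 + 9 = 24.
Y + C: effort 13 + 8 = 21 ≤ 28, user value 15 + 9 = 24.
Best is N and Y with total user value 26.

26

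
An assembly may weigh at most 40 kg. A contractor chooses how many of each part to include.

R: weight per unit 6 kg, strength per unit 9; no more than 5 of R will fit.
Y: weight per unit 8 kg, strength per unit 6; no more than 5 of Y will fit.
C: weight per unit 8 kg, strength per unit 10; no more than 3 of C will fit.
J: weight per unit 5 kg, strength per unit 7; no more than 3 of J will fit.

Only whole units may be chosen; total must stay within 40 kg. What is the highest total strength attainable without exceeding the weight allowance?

R has the best ratio (9/6); taking only R gives at most 5×9 = 45 (stopped by the supply cap of 5).
Mixing does better — 5×R and 2×J: weight 40 ≤ 40, strength 5·9 + 2·7 = 59.

59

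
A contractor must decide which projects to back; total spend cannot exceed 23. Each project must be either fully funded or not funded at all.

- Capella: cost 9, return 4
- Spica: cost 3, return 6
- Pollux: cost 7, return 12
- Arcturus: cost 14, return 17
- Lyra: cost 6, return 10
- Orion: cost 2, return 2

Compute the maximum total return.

33

Take Spica, Arcturus, and Lyra: cost 3 + 14 + 6 = 23 ≤ 23, return 6 + 17 + 10 = 33.
No other feasible combination does better.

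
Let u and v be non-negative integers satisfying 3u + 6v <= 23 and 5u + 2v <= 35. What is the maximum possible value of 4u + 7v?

Relaxing integrality, the LP optimum is 30.25 at (u,v) = (6.83, 0.417), which is not an integer point.
(u,v)=(7,0): 3·7+6·0=21≤23, 5·7+2·0=35≤35, objective 28.
(u,v)=(5,1): 3·5+6·1=21≤23, 5·5+2·1=27≤35, objective 27.
The best lattice point is (7,0), giving 28.

28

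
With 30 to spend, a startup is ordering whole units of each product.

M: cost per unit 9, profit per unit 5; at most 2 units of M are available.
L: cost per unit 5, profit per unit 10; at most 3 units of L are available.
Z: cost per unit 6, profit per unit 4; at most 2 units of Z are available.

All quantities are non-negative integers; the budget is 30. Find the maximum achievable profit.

L has the best ratio (10/5); taking only L gives at most 3×10 = 30 (stopped by the supply cap of 3).
Mixing does better — 1×M, 3×L, and 1×Z: cost 30 ≤ 30, profit 1·5 + 3·10 + 1·4 = 39.

39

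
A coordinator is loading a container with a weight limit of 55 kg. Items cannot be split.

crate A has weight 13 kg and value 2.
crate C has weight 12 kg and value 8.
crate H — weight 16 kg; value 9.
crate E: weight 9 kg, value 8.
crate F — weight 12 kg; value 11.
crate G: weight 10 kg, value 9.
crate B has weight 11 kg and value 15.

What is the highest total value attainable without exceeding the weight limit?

51

This is an integer program with binary decision variables.
Allowing fractional choices, the relaxed optimum would be about 51.6, but items are indivisible.
crate A + crate E + crate F + crate G + crate B: weight 13 + 9 + 12 + 10 + 11 = 55 ≤ 55, value 2 + 8 + 11 + 9 + 15 = 45.
crate C + crate E + crate F + crate G + crate B: weight 12 + 9 + 12 + 10 + 11 = 54 ≤ 55, value 8 + 8 + 11 + 9 + 15 = 51.
Best is crate C, crate E, crate F, crate G, and crate B with total value 51.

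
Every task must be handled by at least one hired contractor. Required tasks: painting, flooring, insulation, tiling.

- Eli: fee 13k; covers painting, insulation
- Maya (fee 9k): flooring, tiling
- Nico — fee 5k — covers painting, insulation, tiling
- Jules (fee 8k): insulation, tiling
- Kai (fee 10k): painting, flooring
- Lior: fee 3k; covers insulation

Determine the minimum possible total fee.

Choose Maya and Nico: together they cover painting, flooring, insulation, tiling — every task.
Total fee: 9 + 5 = 14.

14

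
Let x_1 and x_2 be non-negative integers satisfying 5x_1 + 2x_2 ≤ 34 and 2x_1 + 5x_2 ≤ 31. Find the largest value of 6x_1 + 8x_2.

62

The continuous relaxation peaks at (5.14, 4.14) with value 64.00; rounding to a feasible lattice point costs some objective.
(x_1,x_2)=(5,4): 5·5+2·4=33≤34, 2·5+5·4=30≤31, objective 62.
(x_1,x_2)=(4,4): 5·4+2·4=28≤34, 2·4+5·4=28≤31, objective 56.
(x_1,x_2)=(5,3): 5·5+2·3=31≤34, 2·5+5·3=25≤31, objective 54.
(x_1,x_2)=(4,3): 5·4+2·3=26≤34, 2·4+5·3=23≤31, objective 48.
The best lattice point is (5,4), giving 62.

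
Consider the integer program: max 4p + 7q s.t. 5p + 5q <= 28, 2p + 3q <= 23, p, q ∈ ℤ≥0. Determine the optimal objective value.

35

The continuous relaxation peaks at (0, 5.6) with value 39.20; rounding to a feasible lattice point costs some objective.
(p,q)=(0,5): 5·0+5·5=25≤28, 2·0+3·5=15≤23, objective 35.
(p,q)=(1,4): 5·1+5·4=25≤28, 2·1+3·4=14≤23, objective 32.
(p,q)=(0,4): 5·0+5·4=20≤28, 2·0+3·4=12≤23, objective 28.
Maximum is 35 at (p,q)=(0,5).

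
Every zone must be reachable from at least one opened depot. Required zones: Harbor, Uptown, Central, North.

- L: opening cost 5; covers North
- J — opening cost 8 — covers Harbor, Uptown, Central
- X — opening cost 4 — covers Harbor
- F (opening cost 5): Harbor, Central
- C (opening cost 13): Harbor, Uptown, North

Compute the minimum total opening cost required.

The greedy cost-per-new-zone heuristic would pick F, L, and J for 18, but a cheaper cover exists.
Choose L and J: together they cover Harbor, Uptown, Central, North — every zone.
Total opening cost: 5 + 8 = 13.
No cover costs less than 13.

13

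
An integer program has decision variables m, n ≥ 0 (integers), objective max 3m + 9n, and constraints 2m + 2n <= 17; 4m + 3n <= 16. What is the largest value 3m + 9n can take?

45

The continuous relaxation peaks at (0, 5.33) with value 48.00; rounding to a feasible lattice point costs some objective.
(m,n)=(0,5) is feasible, giving 45.
(m,n)=(1,4) is feasible, giving 39.
(m,n)=(0,4) is feasible, giving 36.
Maximum is 45 at (m,n)=(0,5).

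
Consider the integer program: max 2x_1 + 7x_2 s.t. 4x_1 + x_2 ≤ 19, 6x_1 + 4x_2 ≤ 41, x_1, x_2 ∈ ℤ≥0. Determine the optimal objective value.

The continuous relaxation peaks at (0, 10.2) with value 71.75; rounding to a feasible lattice point costs some objective.
(x_1,x_2)=(0,10): 4·0+1·10=10≤19, 6·0+4·10=40≤41, objective 70.
(x_1,x_2)=(0,9): 4·0+1·9=9≤19, 6·0+4·9=36≤41, objective 63.
No feasible integer point exceeds 70.

70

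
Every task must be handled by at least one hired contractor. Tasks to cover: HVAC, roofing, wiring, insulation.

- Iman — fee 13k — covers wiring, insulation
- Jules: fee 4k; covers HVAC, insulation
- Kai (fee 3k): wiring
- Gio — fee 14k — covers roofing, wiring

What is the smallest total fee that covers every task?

18

The greedy cost-per-new-task heuristic would pick Jules, Kai, and Gio for 21, but a cheaper cover exists.
Choose Jules and Gio: together they cover HVAC, roofing, wiring, insulation — every task.
Total fee: 4 + 14 = 18.
No cover costs less than 18.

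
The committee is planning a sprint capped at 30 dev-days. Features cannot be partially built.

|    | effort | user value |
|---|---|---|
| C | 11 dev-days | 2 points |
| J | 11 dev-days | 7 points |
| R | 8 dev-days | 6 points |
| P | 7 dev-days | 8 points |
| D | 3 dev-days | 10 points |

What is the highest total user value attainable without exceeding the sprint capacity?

Allowing fractional choices, the relaxed optimum would be about 31.2, but features are indivisible.
C + R + P + D: effort 11 + 8 + 7 + 3 = 29 ≤ 30, user value 2 + 6 + 8 + 10 = 26.
J + R + P + D: effort 11 + 8 + 7 + 3 = 29 ≤ 30, user value 7 + 6 + 8 + 10 = 31.
J + P + D: effort 11 + 7 + 3 = 21 ≤ 30, user value 7 + 8 + 10 = 25.
Best is J, R, P, and D with total user value 31.

31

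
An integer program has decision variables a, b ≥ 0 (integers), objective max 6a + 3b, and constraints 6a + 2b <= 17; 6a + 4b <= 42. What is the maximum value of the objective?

24

The continuous relaxation peaks at (0, 8.5) with value 25.50; rounding to a feasible lattice point costs some objective.
(a,b)=(0,8): 6·0+2·8=16≤17, 6·0+4·8=32≤42, objective 24.
(a,b)=(0,7): 6·0+2·7=14≤17, 6·0+4·7=28≤42, objective 21.
Maximum is 24 at (a,b)=(0,8).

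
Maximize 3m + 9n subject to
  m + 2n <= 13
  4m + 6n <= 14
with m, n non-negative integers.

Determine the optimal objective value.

(m,n)=(0,2): 1·0+2·2=4≤13, 4·0+6·2=12≤14, objective 18.
(m,n)=(1,1): 1·1+2·1=3≤13, 4·1+6·1=10≤14, objective 12.
(m,n)=(0,1): 1·0+2·1=2≤13, 4·0+6·1=6≤14, objective 9.
No feasible integer point exceeds 18.

18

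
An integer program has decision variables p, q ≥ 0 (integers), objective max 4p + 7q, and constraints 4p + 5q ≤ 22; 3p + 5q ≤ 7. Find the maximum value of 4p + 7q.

8

Relaxing integrality, the LP optimum is 9.80 at (p,q) = (0, 1.4), which is not an integer point.
(p,q)=(2,0): 4·2+5·0=8≤22, 3·2+5·0=6≤7, objective 8.
(p,q)=(0,1): 4·0+5·1=5≤22, 3·0+5·1=5≤7, objective 7.
(p,q)=(1,0): 4·1+5·0=4≤22, 3·1+5·0=3≤7, objective 4.
Maximum is 8 at (p,q)=(2,0).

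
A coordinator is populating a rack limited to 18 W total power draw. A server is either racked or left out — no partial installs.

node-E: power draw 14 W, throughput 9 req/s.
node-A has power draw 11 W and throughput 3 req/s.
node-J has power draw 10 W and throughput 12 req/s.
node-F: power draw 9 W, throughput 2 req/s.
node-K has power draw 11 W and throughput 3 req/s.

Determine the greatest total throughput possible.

12

This is an integer program with binary decision variables.
node-J: power draw 10 ≤ 18, throughput 12.
node-A: power draw 11 ≤ 18, throughput 3.
node-E: power draw 14 ≤ 18, throughput 9.
Best is node-J with total throughput 12.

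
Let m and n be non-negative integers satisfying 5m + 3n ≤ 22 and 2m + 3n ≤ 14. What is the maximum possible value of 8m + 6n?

(m,n)=(3,2): 5·3+3·2=21≤22, 2·3+3·2=12≤14, objective 36.
(m,n)=(2,3): 5·2+3·3=19≤22, 2·2+3·3=13≤14, objective 34.
The best lattice point is (3,2), giving 36.

36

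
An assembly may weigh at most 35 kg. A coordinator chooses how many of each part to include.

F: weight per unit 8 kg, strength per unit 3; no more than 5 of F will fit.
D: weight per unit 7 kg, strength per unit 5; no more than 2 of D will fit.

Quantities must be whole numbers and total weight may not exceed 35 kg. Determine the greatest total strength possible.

16

Take 2×F and 2×D: weight 30 ≤ 35, strength 2·3 + 2·5 = 16.
D has the best ratio (5/7) and is taken to its limit of 2; remaining capacity is filled optimally with the others.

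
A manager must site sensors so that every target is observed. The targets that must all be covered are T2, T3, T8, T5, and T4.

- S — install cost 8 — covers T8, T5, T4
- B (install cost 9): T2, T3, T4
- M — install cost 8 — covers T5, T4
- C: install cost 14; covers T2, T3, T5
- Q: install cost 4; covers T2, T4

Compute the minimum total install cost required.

17

This is a weighted set-cover instance.
The greedy cost-per-new-target heuristic would pick Q, S, and B for 21, but a cheaper cover exists.
Choose S and B: together they cover T2, T3, T8, T5, T4 — every target.
Total install cost: 8 + 9 = 17.
No cover costs less than 17.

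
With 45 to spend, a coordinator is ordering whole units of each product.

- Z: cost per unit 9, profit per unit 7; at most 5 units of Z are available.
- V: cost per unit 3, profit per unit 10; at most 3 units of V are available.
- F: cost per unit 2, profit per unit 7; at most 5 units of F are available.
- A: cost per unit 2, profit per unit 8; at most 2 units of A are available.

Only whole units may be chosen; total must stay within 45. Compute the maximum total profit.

A has the best ratio (8/2); taking only A gives at most 2×8 = 16 (stopped by the supply cap of 2).
Mixing does better — 2×Z, 3×V, 5×F, and 2×A: cost 41 ≤ 45, profit 2·7 + 3·10 + 5·7 + 2·8 = 95.

95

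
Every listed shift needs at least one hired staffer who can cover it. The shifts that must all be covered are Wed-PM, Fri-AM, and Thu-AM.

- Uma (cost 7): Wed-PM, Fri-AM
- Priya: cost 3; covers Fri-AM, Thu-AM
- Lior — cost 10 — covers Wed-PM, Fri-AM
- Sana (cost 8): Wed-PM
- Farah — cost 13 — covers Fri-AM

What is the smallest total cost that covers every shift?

10

This is a weighted set-cover instance.
Choose Uma and Priya: together they cover Wed-PM, Fri-AM, Thu-AM — every shift.
Total cost: 7 + 3 = 10.
No cover costs less than 10.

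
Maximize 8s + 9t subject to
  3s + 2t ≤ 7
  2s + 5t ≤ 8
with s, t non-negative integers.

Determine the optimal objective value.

17

The continuous relaxation peaks at (1.73, 0.909) with value 22.00; rounding to a feasible lattice point costs some objective.
(s,t)=(1,1): 3·1+2·1=5≤7, 2·1+5·1=7≤8, objective 17.
(s,t)=(2,0): 3·2+2·0=6≤7, 2·2+5·0=4≤8, objective 16.
No feasible integer point exceeds 17.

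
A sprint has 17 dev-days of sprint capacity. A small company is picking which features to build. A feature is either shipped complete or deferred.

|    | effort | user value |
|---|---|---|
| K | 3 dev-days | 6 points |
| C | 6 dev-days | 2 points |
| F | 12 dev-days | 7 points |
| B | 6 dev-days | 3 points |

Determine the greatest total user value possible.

13

Allowing fractional choices, the relaxed optimum would be about 14.0, but features are indivisible.
K + C + B: effort 3 + 6 + 6 = 15 ≤ 17, user value 6 + 2 + 3 = 11.
K + B: effort 3 + 6 = 9 ≤ 17, user value 6 + 3 = 9.
K + F: effort 3 + 12 = 15 ≤ 17, user value 6 + 7 = 13.
Best is K and F with total user value 13.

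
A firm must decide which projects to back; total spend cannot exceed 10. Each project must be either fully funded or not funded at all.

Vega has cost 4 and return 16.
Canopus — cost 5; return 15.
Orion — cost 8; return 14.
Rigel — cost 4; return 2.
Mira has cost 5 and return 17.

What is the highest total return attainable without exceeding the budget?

Treat it as a binary knapsack problem.
Canopus + Mira: cost 5 + 5 = 10 ≤ 10, return 15 + 17 = 32.
Vega + Mira: cost 4 + 5 = 9 ≤ 10, return 16 + 17 = 33.
Vega + Canopus: cost 4 + 5 = 9 ≤ 10, return 16 + 15 = 31.
Best is Vega and Mira with total return 33.

33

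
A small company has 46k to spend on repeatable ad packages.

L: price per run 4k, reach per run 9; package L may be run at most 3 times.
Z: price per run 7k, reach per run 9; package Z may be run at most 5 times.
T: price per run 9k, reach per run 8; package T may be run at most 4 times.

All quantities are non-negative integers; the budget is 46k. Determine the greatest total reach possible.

63

2×L and 5×Z: price 43 ≤ 46, reach 2·9 + 5·9 = 63.
3×L and 4×Z: price 40 ≤ 46, reach 3·9 + 4·9 = 63.
Best is 63.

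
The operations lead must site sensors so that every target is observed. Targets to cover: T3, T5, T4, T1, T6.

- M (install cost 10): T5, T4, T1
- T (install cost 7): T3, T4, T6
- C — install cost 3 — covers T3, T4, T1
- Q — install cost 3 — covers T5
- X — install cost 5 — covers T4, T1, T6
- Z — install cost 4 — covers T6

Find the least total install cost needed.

Choose C, Q, and Z: together they cover T3, T5, T4, T1, T6 — every target.
Total install cost: 3 + 3 + 4 = 10.
No cover costs less than 10.

10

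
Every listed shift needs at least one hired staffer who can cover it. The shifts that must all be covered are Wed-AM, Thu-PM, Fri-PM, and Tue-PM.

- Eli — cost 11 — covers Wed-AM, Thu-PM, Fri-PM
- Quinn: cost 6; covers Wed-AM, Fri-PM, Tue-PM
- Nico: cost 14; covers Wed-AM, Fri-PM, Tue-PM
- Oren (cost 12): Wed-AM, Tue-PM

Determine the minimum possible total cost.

17

Choose Eli and Quinn: together they cover Wed-AM, Thu-PM, Fri-PM, Tue-PM — every shift.
Total cost: 11 + 6 = 17.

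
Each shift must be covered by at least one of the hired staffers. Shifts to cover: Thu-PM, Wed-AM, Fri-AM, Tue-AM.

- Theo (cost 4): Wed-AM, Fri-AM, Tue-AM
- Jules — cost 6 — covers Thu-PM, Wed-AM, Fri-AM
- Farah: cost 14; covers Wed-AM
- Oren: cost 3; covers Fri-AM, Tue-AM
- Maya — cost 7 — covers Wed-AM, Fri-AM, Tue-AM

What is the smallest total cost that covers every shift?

Choose Jules and Oren: together they cover Thu-PM, Wed-AM, Fri-AM, Tue-AM — every shift.
Total cost: 6 + 3 = 9.

9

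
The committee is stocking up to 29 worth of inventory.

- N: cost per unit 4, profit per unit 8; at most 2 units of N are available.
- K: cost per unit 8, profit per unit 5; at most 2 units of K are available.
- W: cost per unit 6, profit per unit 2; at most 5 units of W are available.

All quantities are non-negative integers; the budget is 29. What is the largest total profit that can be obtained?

N has the best ratio (8/4); taking only N gives at most 2×8 = 16 (stopped by the supply cap of 2).
Mixing does better — 2×N and 2×K: cost 24 ≤ 29, profit 2·8 + 2·5 = 26.

26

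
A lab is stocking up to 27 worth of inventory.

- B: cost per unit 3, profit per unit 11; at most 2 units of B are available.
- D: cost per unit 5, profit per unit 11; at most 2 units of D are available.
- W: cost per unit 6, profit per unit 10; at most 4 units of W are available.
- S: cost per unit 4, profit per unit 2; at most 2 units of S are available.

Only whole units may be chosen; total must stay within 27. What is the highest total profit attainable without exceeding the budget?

B has the best ratio (11/3); taking only B gives at most 2×11 = 22 (stopped by the supply cap of 2).
Mixing does better — 2×B, 2×D, 1×W, and 1×S: cost 26 ≤ 27, profit 2·11 + 2·11 + 1·10 + 1·2 = 56.

56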